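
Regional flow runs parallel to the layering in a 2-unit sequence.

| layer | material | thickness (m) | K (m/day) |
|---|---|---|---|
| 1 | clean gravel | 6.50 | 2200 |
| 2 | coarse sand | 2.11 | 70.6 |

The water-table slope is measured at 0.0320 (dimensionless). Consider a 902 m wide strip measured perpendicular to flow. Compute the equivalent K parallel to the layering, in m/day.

1680

Flow is parallel to layering, so each bed carries its own Darcy discharge and the transmissivities add.
Σ(K_i·b_i) = 2200×6.50 + 70.6×2.11 = 14449 m²/day.
Total thickness b = 8.610 m, so K_eq = Σ(K_i·b_i)/b = 1678 m/day.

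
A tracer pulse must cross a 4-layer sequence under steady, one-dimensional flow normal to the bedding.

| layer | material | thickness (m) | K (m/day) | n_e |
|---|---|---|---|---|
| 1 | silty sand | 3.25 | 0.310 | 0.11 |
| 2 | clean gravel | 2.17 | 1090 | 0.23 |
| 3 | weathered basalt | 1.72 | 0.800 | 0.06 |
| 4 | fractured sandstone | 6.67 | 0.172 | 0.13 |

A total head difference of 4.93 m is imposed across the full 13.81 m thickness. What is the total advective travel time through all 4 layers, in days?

With flow normal to the layers, continuity requires the same specific discharge q through every layer.
Σ(b_i/K_i) = 3.25/0.310 + 2.17/1090 + 1.72/0.800 + 6.67/0.172 = 51.41 d.
q = Δh / Σ(b_i/K_i) = 4.93 / 51.41 = 0.09589 m/day.
In each layer the seepage velocity is v_i = q/n_i, so the layer transit time is t_i = b_i·n_i / q:
  layer 1 (silty sand): t_1 = 3.25 × 0.11 / 0.09589 = 3.728 d
  layer 2 (clean gravel): t_2 = 2.17 × 0.23 / 0.09589 = 5.205 d
  layer 3 (weathered basalt): t_3 = 1.72 × 0.06 / 0.09589 = 1.076 d
  layer 4 (fractured sandstone): t_4 = 6.67 × 0.13 / 0.09589 = 9.043 d
Total t = Σ t_i = 19.05 days.

19.1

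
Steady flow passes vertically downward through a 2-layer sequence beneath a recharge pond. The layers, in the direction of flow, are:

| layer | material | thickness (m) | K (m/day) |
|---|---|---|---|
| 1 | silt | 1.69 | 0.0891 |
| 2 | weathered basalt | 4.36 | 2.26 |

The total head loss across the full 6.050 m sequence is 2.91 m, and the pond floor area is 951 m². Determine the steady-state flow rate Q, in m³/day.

132

Flow is perpendicular to layering, so the layers act in series and the equivalent K is the thickness-weighted harmonic mean.
Total thickness L = 1.69 + 4.36 = 6.050 m.
Σ(b_i/K_i) = 1.69/0.0891 + 4.36/2.26 = 20.90 d.
K_eq = L / Σ(b_i/K_i) = 6.050 / 20.90 = 0.2895 m/day.
Q = K_eq · A · (Δh/L) = 0.2895 × 951 × (2.91/6.050) = 132.4 m³/day.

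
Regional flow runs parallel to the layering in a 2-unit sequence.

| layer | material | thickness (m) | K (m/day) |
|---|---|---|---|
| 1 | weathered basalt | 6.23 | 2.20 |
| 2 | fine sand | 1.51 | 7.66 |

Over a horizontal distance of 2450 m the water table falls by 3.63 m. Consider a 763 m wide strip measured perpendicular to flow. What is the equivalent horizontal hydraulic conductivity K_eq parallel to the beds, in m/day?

Flow is parallel to layering, so each bed carries its own Darcy discharge and the transmissivities add.
Σ(K_i·b_i) = 2.20×6.23 + 7.66×1.51 = 25.27 m²/day.
Total thickness b = 7.740 m, so K_eq = Σ(K_i·b_i)/b = 3.265 m/day.

3.27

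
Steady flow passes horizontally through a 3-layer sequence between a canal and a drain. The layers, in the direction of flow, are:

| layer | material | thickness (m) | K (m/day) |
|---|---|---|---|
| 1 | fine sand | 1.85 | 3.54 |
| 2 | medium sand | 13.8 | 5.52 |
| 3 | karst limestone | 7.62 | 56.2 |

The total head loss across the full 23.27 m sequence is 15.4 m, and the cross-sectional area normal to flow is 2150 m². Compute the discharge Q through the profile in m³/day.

Flow is perpendicular to layering, so the layers act in series and the equivalent K is the thickness-weighted harmonic mean.
Total thickness L = 1.85 + 13.8 + 7.62 = 23.27 m.
Σ(b_i/K_i) = 1.85/3.54 + 13.8/5.52 + 7.62/56.2 = 3.158 d.
K_eq = L / Σ(b_i/K_i) = 23.27 / 3.158 = 7.368 m/day.
Q = K_eq · A · (Δh/L) = 7.368 × 2150 × (15.4/23.27) = 10484 m³/day.

10500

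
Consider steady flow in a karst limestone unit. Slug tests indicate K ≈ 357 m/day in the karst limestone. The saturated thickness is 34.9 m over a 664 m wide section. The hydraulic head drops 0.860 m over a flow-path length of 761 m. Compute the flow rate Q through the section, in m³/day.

Cross-sectional area A = 664 × 34.9 = 23174 m².
Hydraulic gradient i = Δh / L = 0.860 / 761 = 0.001130.
Darcy's law: Q = K · A · i = 357.0 × 23174 × 0.001130 = 9349 m³/day.

9350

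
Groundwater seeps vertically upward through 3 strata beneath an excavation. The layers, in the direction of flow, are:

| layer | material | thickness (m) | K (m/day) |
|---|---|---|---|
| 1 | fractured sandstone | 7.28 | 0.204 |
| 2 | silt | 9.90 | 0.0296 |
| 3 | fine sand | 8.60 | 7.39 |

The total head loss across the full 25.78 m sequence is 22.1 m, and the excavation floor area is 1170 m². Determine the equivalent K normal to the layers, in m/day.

0.0694

Flow is perpendicular to layering, so the layers act in series and the equivalent K is the thickness-weighted harmonic mean.
Total thickness L = 7.28 + 9.90 + 8.60 = 25.78 m.
Σ(b_i/K_i) = 7.28/0.204 + 9.90/0.0296 + 8.60/7.39 = 371.3 d.
K_eq = L / Σ(b_i/K_i) = 25.78 / 371.3 = 0.06943 m/day.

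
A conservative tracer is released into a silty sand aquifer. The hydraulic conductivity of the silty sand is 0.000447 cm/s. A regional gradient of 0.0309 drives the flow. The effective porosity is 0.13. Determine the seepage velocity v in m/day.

Convert K: 0.000447 cm/s × 864 = 0.3862 m/day.
Hydraulic gradient i = 0.0309.
Darcy flux q = K · i = 0.3862 × 0.03090 = 0.01193 m/day.
Seepage velocity v = q / n_e = 0.01193 / 0.13 = 0.09180 m/day.

0.0918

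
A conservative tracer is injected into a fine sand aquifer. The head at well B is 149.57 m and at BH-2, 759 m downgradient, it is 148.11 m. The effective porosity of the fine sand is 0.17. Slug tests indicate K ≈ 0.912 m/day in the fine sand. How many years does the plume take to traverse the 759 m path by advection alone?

201

Hydraulic gradient i = (149.57 − 148.11) / 759 = 1.46 / 759 = 0.001924.
Darcy flux q = K · i = 0.9120 × 0.001924 = 0.001754 m/day.
Seepage velocity v = q / n_e = 0.001754 / 0.17 = 0.01032 m/day.
Travel time t = L / v = 759 / 0.01032 = 73550 days = 201.4 years.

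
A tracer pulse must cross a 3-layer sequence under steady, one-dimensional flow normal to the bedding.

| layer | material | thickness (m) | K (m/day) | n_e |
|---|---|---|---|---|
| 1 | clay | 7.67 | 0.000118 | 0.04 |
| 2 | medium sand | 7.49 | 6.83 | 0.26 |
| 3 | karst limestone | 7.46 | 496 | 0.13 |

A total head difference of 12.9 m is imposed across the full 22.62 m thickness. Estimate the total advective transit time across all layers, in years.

44.5

With flow normal to the layers, continuity requires the same specific discharge q through every layer.
Σ(b_i/K_i) = 7.67/0.000118 + 7.49/6.83 + 7.46/496 = 65001 d.
q = Δh / Σ(b_i/K_i) = 12.9 / 65001 = 0.0001985 m/day.
In each layer the seepage velocity is v_i = q/n_i, so the layer transit time is t_i = b_i·n_i / q:
  layer 1 (clay): t_1 = 7.67 × 0.04 / 0.0001985 = 1546 d
  layer 2 (medium sand): t_2 = 7.49 × 0.26 / 0.0001985 = 9813 d
  layer 3 (karst limestone): t_3 = 7.46 × 0.13 / 0.0001985 = 4887 d
Total t = Σ t_i = 16245 days = 44.48 years.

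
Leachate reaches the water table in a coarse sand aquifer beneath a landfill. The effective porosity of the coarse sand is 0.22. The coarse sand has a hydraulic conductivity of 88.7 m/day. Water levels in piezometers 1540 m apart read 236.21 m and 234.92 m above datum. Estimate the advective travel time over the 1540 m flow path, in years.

12.5

Hydraulic gradient i = (236.21 − 234.92) / 1540 = 1.29 / 1540 = 0.0008377.
Darcy flux q = K · i = 88.70 × 0.0008377 = 0.07430 m/day.
Seepage velocity v = q / n_e = 0.07430 / 0.22 = 0.3377 m/day.
Travel time t = L / v = 1540 / 0.3377 = 4560 days = 12.48 years.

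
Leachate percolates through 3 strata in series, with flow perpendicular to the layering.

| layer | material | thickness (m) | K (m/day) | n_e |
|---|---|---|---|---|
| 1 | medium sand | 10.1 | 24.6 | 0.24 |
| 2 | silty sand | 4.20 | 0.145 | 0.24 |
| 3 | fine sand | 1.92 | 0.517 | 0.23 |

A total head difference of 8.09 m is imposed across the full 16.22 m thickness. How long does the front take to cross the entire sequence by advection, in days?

With flow normal to the layers, continuity requires the same specific discharge q through every layer.
Σ(b_i/K_i) = 10.1/24.6 + 4.20/0.145 + 1.92/0.517 = 33.09 d.
q = Δh / Σ(b_i/K_i) = 8.09 / 33.09 = 0.2445 m/day.
In each layer the seepage velocity is v_i = q/n_i, so the layer transit time is t_i = b_i·n_i / q:
  layer 1 (medium sand): t_1 = 10.1 × 0.24 / 0.2445 = 9.915 d
  layer 2 (silty sand): t_2 = 4.20 × 0.24 / 0.2445 = 4.123 d
  layer 3 (fine sand): t_3 = 1.92 × 0.23 / 0.2445 = 1.806 d
Total t = Σ t_i = 15.84 days.

15.8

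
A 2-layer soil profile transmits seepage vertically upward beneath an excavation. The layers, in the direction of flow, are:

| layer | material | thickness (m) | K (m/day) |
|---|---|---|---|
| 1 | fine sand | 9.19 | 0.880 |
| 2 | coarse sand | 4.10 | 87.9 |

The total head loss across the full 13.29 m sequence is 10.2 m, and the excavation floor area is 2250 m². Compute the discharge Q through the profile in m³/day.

2190

Flow is perpendicular to layering, so the layers act in series and the equivalent K is the thickness-weighted harmonic mean.
Total thickness L = 9.19 + 4.10 = 13.29 m.
Σ(b_i/K_i) = 9.19/0.880 + 4.10/87.9 = 10.49 d.
K_eq = L / Σ(b_i/K_i) = 13.29 / 10.49 = 1.267 m/day.
Q = K_eq · A · (Δh/L) = 1.267 × 2250 × (10.2/13.29) = 2188 m³/day.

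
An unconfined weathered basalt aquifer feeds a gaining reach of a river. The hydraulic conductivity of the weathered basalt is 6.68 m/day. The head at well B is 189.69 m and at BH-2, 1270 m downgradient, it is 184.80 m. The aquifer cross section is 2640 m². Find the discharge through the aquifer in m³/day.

67.9

Hydraulic gradient i = (189.69 − 184.80) / 1270 = 4.89 / 1270 = 0.003850.
Darcy's law: Q = K · A · i = 6.680 × 2640 × 0.003850 = 67.90 m³/day.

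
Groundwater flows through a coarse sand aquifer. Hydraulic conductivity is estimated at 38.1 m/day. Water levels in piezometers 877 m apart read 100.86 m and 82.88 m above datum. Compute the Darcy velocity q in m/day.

Hydraulic gradient i = (100.86 − 82.88) / 877 = 17.98 / 877 = 0.02050.
Specific discharge q = K · i = 38.10 × 0.02050 = 0.7811 m/day.

0.781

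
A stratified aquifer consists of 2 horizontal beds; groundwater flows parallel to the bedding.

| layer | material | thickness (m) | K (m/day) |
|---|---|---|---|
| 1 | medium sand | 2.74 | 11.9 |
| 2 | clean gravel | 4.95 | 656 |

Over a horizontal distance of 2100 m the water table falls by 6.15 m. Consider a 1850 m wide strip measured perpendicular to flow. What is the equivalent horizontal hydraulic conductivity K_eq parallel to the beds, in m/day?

Flow is parallel to layering, so each bed carries its own Darcy discharge and the transmissivities add.
Σ(K_i·b_i) = 11.9×2.74 + 656×4.95 = 3280 m²/day.
Total thickness b = 7.690 m, so K_eq = Σ(K_i·b_i)/b = 426.5 m/day.

427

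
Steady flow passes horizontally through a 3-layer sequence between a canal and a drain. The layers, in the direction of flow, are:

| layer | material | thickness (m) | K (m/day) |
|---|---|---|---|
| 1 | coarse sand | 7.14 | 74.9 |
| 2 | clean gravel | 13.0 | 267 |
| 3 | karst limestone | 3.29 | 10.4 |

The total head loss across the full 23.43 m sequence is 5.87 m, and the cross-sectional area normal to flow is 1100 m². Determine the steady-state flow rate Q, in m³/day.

14000

Flow is perpendicular to layering, so the layers act in series and the equivalent K is the thickness-weighted harmonic mean.
Total thickness L = 7.14 + 13.0 + 3.29 = 23.43 m.
Σ(b_i/K_i) = 7.14/74.9 + 13.0/267 + 3.29/10.4 = 0.4604 d.
K_eq = L / Σ(b_i/K_i) = 23.43 / 0.4604 = 50.89 m/day.
Q = K_eq · A · (Δh/L) = 50.89 × 1100 × (5.87/23.43) = 14026 m³/day.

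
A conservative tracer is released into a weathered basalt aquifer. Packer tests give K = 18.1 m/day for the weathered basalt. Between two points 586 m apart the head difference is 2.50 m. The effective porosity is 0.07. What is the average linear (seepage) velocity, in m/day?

1.10

Hydraulic gradient i = Δh / L = 2.50 / 586 = 0.004266.
Darcy flux q = K · i = 18.10 × 0.004266 = 0.07722 m/day.
Seepage velocity v = q / n_e = 0.07722 / 0.07 = 1.103 m/day.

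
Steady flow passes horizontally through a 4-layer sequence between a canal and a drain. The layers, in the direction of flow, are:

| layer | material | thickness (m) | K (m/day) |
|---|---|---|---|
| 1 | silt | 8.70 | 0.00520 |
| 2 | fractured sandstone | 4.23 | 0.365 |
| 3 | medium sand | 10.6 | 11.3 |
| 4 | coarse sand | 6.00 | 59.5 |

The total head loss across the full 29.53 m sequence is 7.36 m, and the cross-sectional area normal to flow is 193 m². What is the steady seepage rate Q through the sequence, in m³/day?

0.843

Flow is perpendicular to layering, so the layers act in series and the equivalent K is the thickness-weighted harmonic mean.
Total thickness L = 8.70 + 4.23 + 10.6 + 6.00 = 29.53 m.
Σ(b_i/K_i) = 8.70/0.00520 + 4.23/0.365 + 10.6/11.3 + 6.00/59.5 = 1686 d.
K_eq = L / Σ(b_i/K_i) = 29.53 / 1686 = 0.01752 m/day.
Q = K_eq · A · (Δh/L) = 0.01752 × 193 × (7.36/29.53) = 0.8427 m³/day.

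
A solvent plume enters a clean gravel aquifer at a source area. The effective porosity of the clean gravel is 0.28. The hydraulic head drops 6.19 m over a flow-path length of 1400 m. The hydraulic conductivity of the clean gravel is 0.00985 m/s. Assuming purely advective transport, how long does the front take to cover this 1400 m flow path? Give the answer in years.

Convert K: 0.00985 m/s × 86400 = 851.0 m/day.
Hydraulic gradient i = Δh / L = 6.19 / 1400 = 0.004421.
Darcy flux q = K · i = 851.0 × 0.004421 = 3.763 m/day.
Seepage velocity v = q / n_e = 3.763 / 0.28 = 13.44 m/day.
Travel time t = L / v = 1400 / 13.44 = 104.2 days = 0.2852 years.

0.285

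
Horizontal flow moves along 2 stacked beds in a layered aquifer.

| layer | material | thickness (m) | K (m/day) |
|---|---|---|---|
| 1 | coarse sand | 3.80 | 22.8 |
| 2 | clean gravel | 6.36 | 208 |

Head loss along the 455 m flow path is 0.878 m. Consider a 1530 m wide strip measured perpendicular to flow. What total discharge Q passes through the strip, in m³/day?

4160

Flow is parallel to layering, so each bed carries its own Darcy discharge and the transmissivities add.
Σ(K_i·b_i) = 22.8×3.80 + 208×6.36 = 1410 m²/day.
Hydraulic gradient i = Δh / L = 0.878 / 455 = 0.001930.
Q = Σ(K_i·b_i) · W · i = 1410 × 1530 × 0.001930 = 4161 m³/day.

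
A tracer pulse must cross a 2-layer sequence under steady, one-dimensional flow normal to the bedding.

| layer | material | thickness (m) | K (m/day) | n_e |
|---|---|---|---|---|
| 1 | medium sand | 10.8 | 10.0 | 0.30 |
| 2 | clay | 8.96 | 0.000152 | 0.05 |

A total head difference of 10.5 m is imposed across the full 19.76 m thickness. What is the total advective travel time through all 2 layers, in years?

With flow normal to the layers, continuity requires the same specific discharge q through every layer.
Σ(b_i/K_i) = 10.8/10.0 + 8.96/0.000152 = 58948 d.
q = Δh / Σ(b_i/K_i) = 10.5 / 58948 = 0.0001781 m/day.
In each layer the seepage velocity is v_i = q/n_i, so the layer transit time is t_i = b_i·n_i / q:
  layer 1 (medium sand): t_1 = 10.8 × 0.30 / 0.0001781 = 18190 d
  layer 2 (clay): t_2 = 8.96 × 0.05 / 0.0001781 = 2515 d
Total t = Σ t_i = 20705 days = 56.69 years.

56.7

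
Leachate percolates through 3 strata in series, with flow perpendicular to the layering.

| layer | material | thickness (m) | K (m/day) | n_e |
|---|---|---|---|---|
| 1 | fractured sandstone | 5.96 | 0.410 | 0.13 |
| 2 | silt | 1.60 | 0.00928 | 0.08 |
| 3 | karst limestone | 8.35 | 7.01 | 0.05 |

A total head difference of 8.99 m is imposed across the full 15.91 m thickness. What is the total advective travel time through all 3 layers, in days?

27.6

With flow normal to the layers, continuity requires the same specific discharge q through every layer.
Σ(b_i/K_i) = 5.96/0.410 + 1.60/0.00928 + 8.35/7.01 = 188.1 d.
q = Δh / Σ(b_i/K_i) = 8.99 / 188.1 = 0.04778 m/day.
In each layer the seepage velocity is v_i = q/n_i, so the layer transit time is t_i = b_i·n_i / q:
  layer 1 (fractured sandstone): t_1 = 5.96 × 0.13 / 0.04778 = 16.21 d
  layer 2 (silt): t_2 = 1.60 × 0.08 / 0.04778 = 2.679 d
  layer 3 (karst limestone): t_3 = 8.35 × 0.05 / 0.04778 = 8.737 d
Total t = Σ t_i = 27.63 days.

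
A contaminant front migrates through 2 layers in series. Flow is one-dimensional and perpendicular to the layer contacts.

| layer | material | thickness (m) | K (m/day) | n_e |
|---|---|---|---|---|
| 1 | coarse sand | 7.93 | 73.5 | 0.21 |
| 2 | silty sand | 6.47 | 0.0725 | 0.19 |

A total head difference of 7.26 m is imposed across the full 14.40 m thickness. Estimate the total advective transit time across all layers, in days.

With flow normal to the layers, continuity requires the same specific discharge q through every layer.
Σ(b_i/K_i) = 7.93/73.5 + 6.47/0.0725 = 89.35 d.
q = Δh / Σ(b_i/K_i) = 7.26 / 89.35 = 0.08125 m/day.
In each layer the seepage velocity is v_i = q/n_i, so the layer transit time is t_i = b_i·n_i / q:
  layer 1 (coarse sand): t_1 = 7.93 × 0.21 / 0.08125 = 20.49 d
  layer 2 (silty sand): t_2 = 6.47 × 0.19 / 0.08125 = 15.13 d
Total t = Σ t_i = 35.62 days.

35.6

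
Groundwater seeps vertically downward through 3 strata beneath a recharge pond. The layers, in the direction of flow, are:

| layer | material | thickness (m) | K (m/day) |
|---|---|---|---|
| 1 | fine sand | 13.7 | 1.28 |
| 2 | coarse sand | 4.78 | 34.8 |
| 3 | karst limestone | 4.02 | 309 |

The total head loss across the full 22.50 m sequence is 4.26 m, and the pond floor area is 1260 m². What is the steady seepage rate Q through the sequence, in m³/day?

495

Flow is perpendicular to layering, so the layers act in series and the equivalent K is the thickness-weighted harmonic mean.
Total thickness L = 13.7 + 4.78 + 4.02 = 22.50 m.
Σ(b_i/K_i) = 13.7/1.28 + 4.78/34.8 + 4.02/309 = 10.85 d.
K_eq = L / Σ(b_i/K_i) = 22.50 / 10.85 = 2.073 m/day.
Q = K_eq · A · (Δh/L) = 2.073 × 1260 × (4.26/22.50) = 494.6 m³/day.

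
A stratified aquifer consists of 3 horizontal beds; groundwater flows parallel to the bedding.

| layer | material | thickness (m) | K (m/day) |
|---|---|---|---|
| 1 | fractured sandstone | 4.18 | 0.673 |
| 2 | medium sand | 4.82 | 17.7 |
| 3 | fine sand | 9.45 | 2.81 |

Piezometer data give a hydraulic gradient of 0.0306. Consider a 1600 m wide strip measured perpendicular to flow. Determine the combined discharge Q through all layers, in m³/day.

Flow is parallel to layering, so each bed carries its own Darcy discharge and the transmissivities add.
Σ(K_i·b_i) = 0.673×4.18 + 17.7×4.82 + 2.81×9.45 = 114.7 m²/day.
Hydraulic gradient i = 0.0306.
Q = Σ(K_i·b_i) · W · i = 114.7 × 1600 × 0.03060 = 5615 m³/day.

5610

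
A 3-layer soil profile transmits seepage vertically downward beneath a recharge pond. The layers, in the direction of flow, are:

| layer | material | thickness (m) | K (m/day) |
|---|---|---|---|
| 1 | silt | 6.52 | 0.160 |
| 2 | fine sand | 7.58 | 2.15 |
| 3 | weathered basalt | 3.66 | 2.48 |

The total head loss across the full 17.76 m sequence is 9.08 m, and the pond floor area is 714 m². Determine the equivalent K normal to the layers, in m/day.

0.388

Flow is perpendicular to layering, so the layers act in series and the equivalent K is the thickness-weighted harmonic mean.
Total thickness L = 6.52 + 7.58 + 3.66 = 17.76 m.
Σ(b_i/K_i) = 6.52/0.160 + 7.58/2.15 + 3.66/2.48 = 45.75 d.
K_eq = L / Σ(b_i/K_i) = 17.76 / 45.75 = 0.3882 m/day.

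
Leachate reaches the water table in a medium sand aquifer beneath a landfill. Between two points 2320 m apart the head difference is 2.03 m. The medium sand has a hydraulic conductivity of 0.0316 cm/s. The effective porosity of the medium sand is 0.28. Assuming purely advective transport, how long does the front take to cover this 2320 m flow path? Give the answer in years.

Convert K: 0.0316 cm/s × 864 = 27.30 m/day.
Hydraulic gradient i = Δh / L = 2.03 / 2320 = 0.0008750.
Darcy flux q = K · i = 27.30 × 0.0008750 = 0.02389 m/day.
Seepage velocity v = q / n_e = 0.02389 / 0.28 = 0.08532 m/day.
Travel time t = L / v = 2320 / 0.08532 = 27192 days = 74.45 years.

74.4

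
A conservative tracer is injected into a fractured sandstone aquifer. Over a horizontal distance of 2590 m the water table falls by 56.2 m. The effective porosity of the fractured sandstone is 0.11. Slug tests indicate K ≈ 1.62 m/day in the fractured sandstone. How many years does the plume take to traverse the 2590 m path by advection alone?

22.2

Hydraulic gradient i = Δh / L = 56.2 / 2590 = 0.02170.
Darcy flux q = K · i = 1.620 × 0.02170 = 0.03515 m/day.
Seepage velocity v = q / n_e = 0.03515 / 0.11 = 0.3196 m/day.
Travel time t = L / v = 2590 / 0.3196 = 8105 days = 22.19 years.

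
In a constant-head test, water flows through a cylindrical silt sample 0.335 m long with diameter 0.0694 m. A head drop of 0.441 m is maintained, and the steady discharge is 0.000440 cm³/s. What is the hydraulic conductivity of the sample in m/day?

Cross-sectional area A = π·(d/2)² = π × (0.0694/2)² = 0.003783 m².
Convert discharge: 0.000440 cm³/s = 4.400e-10 m³/s.
Darcy's law rearranged: K = Q·L / (A·Δh) = 4.400e-10 × 0.335 / (0.003783 × 0.441) = 8.836e-08 m/s = 0.007634 m/day.

0.00763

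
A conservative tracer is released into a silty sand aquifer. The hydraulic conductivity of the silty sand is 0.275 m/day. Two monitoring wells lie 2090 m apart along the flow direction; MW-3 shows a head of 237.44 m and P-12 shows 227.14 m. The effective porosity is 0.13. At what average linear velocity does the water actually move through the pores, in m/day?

Hydraulic gradient i = (237.44 − 227.14) / 2090 = 10.3 / 2090 = 0.004928.
Darcy flux q = K · i = 0.2750 × 0.004928 = 0.001355 m/day.
Seepage velocity v = q / n_e = 0.001355 / 0.13 = 0.01043 m/day.

0.0104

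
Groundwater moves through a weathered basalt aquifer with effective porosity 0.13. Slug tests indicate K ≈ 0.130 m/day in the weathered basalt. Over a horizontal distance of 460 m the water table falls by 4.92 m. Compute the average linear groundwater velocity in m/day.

0.0107

Hydraulic gradient i = Δh / L = 4.92 / 460 = 0.01070.
Darcy flux q = K · i = 0.1300 × 0.01070 = 0.001390 m/day.
Seepage velocity v = q / n_e = 0.001390 / 0.13 = 0.01070 m/day.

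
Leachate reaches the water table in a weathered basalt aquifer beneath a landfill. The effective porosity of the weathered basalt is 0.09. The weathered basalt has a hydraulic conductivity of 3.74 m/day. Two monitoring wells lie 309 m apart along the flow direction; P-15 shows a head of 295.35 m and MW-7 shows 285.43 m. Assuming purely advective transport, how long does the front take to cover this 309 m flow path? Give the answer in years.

Hydraulic gradient i = (295.35 − 285.43) / 309 = 9.92 / 309 = 0.03210.
Darcy flux q = K · i = 3.740 × 0.03210 = 0.1201 m/day.
Seepage velocity v = q / n_e = 0.1201 / 0.09 = 1.334 m/day.
Travel time t = L / v = 309 / 1.334 = 231.6 days = 0.6341 years.

0.634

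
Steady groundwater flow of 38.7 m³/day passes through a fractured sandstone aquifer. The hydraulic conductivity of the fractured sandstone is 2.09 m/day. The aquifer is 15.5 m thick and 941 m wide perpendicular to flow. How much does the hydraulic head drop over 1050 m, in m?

Cross-sectional area A = 941 × 15.5 = 14586 m².
From Q = K·A·i, i = Q / (K·A) = 38.7 / (2.090 × 14586) = 0.001270.
Head loss Δh = i · L = 0.001270 × 1050 = 1.333 m.

1.33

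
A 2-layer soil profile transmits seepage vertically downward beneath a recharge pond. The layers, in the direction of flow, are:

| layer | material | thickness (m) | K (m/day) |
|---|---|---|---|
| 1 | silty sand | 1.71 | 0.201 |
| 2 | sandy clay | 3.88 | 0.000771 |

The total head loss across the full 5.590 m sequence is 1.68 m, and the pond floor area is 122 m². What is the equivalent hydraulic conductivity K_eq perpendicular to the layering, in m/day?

0.00111

Flow is perpendicular to layering, so the layers act in series and the equivalent K is the thickness-weighted harmonic mean.
Total thickness L = 1.71 + 3.88 = 5.590 m.
Σ(b_i/K_i) = 1.71/0.201 + 3.88/0.000771 = 5041 d.
K_eq = L / Σ(b_i/K_i) = 5.590 / 5041 = 0.001109 m/day.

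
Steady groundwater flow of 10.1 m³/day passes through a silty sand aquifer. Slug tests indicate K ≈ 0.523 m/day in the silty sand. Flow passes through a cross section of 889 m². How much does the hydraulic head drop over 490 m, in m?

10.6

From Q = K·A·i, i = Q / (K·A) = 10.1 / (0.5230 × 889.0) = 0.02172.
Head loss Δh = i · L = 0.02172 × 490 = 10.64 m.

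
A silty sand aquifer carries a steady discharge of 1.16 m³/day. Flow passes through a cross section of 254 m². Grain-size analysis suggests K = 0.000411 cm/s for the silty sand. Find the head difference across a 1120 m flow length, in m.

Convert K: 0.000411 cm/s × 864 = 0.3551 m/day.
From Q = K·A·i, i = Q / (K·A) = 1.16 / (0.3551 × 254.0) = 0.01286.
Head loss Δh = i · L = 0.01286 × 1120 = 14.40 m.

14.4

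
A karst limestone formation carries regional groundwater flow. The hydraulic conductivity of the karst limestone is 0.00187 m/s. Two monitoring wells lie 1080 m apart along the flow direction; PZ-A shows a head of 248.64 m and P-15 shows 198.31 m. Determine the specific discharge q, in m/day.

7.53

Convert K: 0.00187 m/s × 86400 = 161.6 m/day.
Hydraulic gradient i = (248.64 − 198.31) / 1080 = 50.33 / 1080 = 0.04660.
Specific discharge q = K · i = 161.6 × 0.04660 = 7.529 m/day.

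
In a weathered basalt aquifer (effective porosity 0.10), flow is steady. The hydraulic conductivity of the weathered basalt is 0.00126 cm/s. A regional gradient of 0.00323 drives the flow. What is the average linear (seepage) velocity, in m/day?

Convert K: 0.00126 cm/s × 864 = 1.089 m/day.
Hydraulic gradient i = 0.00323.
Darcy flux q = K · i = 1.089 × 0.003230 = 0.003516 m/day.
Seepage velocity v = q / n_e = 0.003516 / 0.10 = 0.03516 m/day.

0.0352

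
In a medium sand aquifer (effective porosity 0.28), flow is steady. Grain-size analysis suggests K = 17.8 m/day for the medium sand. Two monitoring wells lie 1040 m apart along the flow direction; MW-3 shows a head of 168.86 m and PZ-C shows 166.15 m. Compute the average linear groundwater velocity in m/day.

0.166

Hydraulic gradient i = (168.86 − 166.15) / 1040 = 2.71 / 1040 = 0.002606.
Darcy flux q = K · i = 17.80 × 0.002606 = 0.04638 m/day.
Seepage velocity v = q / n_e = 0.04638 / 0.28 = 0.1657 m/day.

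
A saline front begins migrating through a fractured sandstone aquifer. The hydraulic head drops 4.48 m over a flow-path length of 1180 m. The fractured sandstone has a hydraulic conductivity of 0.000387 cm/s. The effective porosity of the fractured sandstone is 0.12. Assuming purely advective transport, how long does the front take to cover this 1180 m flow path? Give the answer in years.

Convert K: 0.000387 cm/s × 864 = 0.3344 m/day.
Hydraulic gradient i = Δh / L = 4.48 / 1180 = 0.003797.
Darcy flux q = K · i = 0.3344 × 0.003797 = 0.001269 m/day.
Seepage velocity v = q / n_e = 0.001269 / 0.12 = 0.01058 m/day.
Travel time t = L / v = 1180 / 0.01058 = 1.115e+05 days = 305.4 years.

305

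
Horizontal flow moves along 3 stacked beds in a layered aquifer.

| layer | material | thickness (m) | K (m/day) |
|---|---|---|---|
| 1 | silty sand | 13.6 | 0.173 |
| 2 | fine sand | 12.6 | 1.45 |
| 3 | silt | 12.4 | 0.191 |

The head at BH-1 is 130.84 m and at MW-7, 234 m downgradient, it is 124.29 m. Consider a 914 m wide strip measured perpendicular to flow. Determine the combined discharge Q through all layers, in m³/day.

588

Flow is parallel to layering, so each bed carries its own Darcy discharge and the transmissivities add.
Σ(K_i·b_i) = 0.173×13.6 + 1.45×12.6 + 0.191×12.4 = 22.99 m²/day.
Hydraulic gradient i = (130.84 − 124.29) / 234 = 6.55 / 234 = 0.02799.
Q = Σ(K_i·b_i) · W · i = 22.99 × 914 × 0.02799 = 588.2 m³/day.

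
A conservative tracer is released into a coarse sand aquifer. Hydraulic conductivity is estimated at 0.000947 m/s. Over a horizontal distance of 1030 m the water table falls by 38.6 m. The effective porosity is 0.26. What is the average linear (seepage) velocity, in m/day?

11.8

Convert K: 0.000947 m/s × 86400 = 81.82 m/day.
Hydraulic gradient i = Δh / L = 38.6 / 1030 = 0.03748.
Darcy flux q = K · i = 81.82 × 0.03748 = 3.066 m/day.
Seepage velocity v = q / n_e = 3.066 / 0.26 = 11.79 m/day.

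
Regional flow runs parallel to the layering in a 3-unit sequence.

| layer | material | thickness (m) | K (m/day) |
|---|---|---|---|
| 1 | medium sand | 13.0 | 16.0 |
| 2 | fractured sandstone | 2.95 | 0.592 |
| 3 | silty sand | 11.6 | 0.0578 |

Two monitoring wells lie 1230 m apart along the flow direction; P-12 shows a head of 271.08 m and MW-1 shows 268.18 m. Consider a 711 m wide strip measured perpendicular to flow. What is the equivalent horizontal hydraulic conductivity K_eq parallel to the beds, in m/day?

7.64

Flow is parallel to layering, so each bed carries its own Darcy discharge and the transmissivities add.
Σ(K_i·b_i) = 16.0×13.0 + 0.592×2.95 + 0.0578×11.6 = 210.4 m²/day.
Total thickness b = 27.55 m, so K_eq = Σ(K_i·b_i)/b = 7.638 m/day.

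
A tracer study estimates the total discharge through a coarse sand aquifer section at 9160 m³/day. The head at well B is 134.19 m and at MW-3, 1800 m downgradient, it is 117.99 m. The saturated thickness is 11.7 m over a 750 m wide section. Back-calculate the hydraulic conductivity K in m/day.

116

Cross-sectional area A = 750 × 11.7 = 8775 m².
Hydraulic gradient i = (134.19 − 117.99) / 1800 = 16.2 / 1800 = 0.009000.
From Q = K·A·i, K = Q / (A·i) = 9160 / (8775 × 0.009000) = 116.0 m/day.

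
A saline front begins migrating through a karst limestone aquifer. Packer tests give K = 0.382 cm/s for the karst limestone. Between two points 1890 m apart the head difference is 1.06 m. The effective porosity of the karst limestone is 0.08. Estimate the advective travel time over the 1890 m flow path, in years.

2.24

Convert K: 0.382 cm/s × 864 = 330.0 m/day.
Hydraulic gradient i = Δh / L = 1.06 / 1890 = 0.0005608.
Darcy flux q = K · i = 330.0 × 0.0005608 = 0.1851 m/day.
Seepage velocity v = q / n_e = 0.1851 / 0.08 = 2.314 m/day.
Travel time t = L / v = 1890 / 2.314 = 816.8 days = 2.236 years.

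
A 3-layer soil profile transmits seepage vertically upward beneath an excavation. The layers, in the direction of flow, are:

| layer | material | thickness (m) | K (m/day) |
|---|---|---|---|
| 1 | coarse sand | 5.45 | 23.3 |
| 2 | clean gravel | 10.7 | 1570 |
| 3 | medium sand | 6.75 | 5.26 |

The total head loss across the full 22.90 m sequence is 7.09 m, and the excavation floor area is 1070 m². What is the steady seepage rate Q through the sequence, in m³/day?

Flow is perpendicular to layering, so the layers act in series and the equivalent K is the thickness-weighted harmonic mean.
Total thickness L = 5.45 + 10.7 + 6.75 = 22.90 m.
Σ(b_i/K_i) = 5.45/23.3 + 10.7/1570 + 6.75/5.26 = 1.524 d.
K_eq = L / Σ(b_i/K_i) = 22.90 / 1.524 = 15.03 m/day.
Q = K_eq · A · (Δh/L) = 15.03 × 1070 × (7.09/22.90) = 4978 m³/day.

4980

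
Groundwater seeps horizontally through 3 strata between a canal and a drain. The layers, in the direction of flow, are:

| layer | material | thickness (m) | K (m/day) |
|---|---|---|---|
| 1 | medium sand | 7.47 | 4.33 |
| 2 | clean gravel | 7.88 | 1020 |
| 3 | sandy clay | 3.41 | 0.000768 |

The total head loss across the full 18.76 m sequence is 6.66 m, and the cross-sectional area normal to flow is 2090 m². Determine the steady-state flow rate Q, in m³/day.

3.13

Flow is perpendicular to layering, so the layers act in series and the equivalent K is the thickness-weighted harmonic mean.
Total thickness L = 7.47 + 7.88 + 3.41 = 18.76 m.
Σ(b_i/K_i) = 7.47/4.33 + 7.88/1020 + 3.41/0.000768 = 4442 d.
K_eq = L / Σ(b_i/K_i) = 18.76 / 4442 = 0.004223 m/day.
Q = K_eq · A · (Δh/L) = 0.004223 × 2090 × (6.66/18.76) = 3.134 m³/day.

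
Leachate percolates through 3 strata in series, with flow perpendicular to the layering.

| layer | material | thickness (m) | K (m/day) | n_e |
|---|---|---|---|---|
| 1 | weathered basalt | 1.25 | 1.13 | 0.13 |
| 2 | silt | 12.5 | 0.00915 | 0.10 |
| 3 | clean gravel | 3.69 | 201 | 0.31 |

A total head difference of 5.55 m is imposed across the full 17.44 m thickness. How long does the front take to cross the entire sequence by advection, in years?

1.72

With flow normal to the layers, continuity requires the same specific discharge q through every layer.
Σ(b_i/K_i) = 1.25/1.13 + 12.5/0.00915 + 3.69/201 = 1367 d.
q = Δh / Σ(b_i/K_i) = 5.55 / 1367 = 0.004059 m/day.
In each layer the seepage velocity is v_i = q/n_i, so the layer transit time is t_i = b_i·n_i / q:
  layer 1 (weathered basalt): t_1 = 1.25 × 0.13 / 0.004059 = 40.03 d
  layer 2 (silt): t_2 = 12.5 × 0.10 / 0.004059 = 307.9 d
  layer 3 (clean gravel): t_3 = 3.69 × 0.31 / 0.004059 = 281.8 d
Total t = Σ t_i = 629.8 days = 1.724 years.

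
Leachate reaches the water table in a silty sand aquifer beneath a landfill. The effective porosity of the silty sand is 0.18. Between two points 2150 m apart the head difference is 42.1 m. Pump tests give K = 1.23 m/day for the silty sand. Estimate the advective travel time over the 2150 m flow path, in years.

44.0

Hydraulic gradient i = Δh / L = 42.1 / 2150 = 0.01958.
Darcy flux q = K · i = 1.230 × 0.01958 = 0.02409 m/day.
Seepage velocity v = q / n_e = 0.02409 / 0.18 = 0.1338 m/day.
Travel time t = L / v = 2150 / 0.1338 = 16068 days = 43.99 years.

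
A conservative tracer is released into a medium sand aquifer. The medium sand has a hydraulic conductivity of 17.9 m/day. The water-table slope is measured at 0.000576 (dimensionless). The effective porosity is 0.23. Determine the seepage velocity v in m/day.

Hydraulic gradient i = 0.000576.
Darcy flux q = K · i = 17.90 × 0.0005760 = 0.01031 m/day.
Seepage velocity v = q / n_e = 0.01031 / 0.23 = 0.04483 m/day.

0.0448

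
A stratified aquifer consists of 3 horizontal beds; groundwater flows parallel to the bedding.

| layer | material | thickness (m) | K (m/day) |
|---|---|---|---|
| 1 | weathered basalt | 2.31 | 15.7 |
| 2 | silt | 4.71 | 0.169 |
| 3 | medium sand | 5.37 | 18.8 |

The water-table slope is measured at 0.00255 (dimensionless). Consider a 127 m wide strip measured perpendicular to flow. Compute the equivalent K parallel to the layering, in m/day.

Flow is parallel to layering, so each bed carries its own Darcy discharge and the transmissivities add.
Σ(K_i·b_i) = 15.7×2.31 + 0.169×4.71 + 18.8×5.37 = 138.0 m²/day.
Total thickness b = 12.39 m, so K_eq = Σ(K_i·b_i)/b = 11.14 m/day.

11.1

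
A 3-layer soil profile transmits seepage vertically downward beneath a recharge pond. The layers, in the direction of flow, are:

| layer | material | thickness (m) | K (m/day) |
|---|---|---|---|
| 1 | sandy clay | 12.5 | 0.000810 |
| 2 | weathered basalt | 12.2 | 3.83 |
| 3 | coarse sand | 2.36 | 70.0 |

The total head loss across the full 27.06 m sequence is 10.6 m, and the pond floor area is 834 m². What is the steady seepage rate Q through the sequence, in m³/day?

0.573

Flow is perpendicular to layering, so the layers act in series and the equivalent K is the thickness-weighted harmonic mean.
Total thickness L = 12.5 + 12.2 + 2.36 = 27.06 m.
Σ(b_i/K_i) = 12.5/0.000810 + 12.2/3.83 + 2.36/70.0 = 15435 d.
K_eq = L / Σ(b_i/K_i) = 27.06 / 15435 = 0.001753 m/day.
Q = K_eq · A · (Δh/L) = 0.001753 × 834 × (10.6/27.06) = 0.5727 m³/day.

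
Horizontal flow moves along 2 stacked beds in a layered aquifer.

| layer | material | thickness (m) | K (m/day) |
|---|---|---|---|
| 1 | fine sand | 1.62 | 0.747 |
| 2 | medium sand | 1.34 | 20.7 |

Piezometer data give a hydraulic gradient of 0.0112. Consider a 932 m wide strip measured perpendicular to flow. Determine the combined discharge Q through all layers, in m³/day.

302

Flow is parallel to layering, so each bed carries its own Darcy discharge and the transmissivities add.
Σ(K_i·b_i) = 0.747×1.62 + 20.7×1.34 = 28.95 m²/day.
Hydraulic gradient i = 0.0112.
Q = Σ(K_i·b_i) · W · i = 28.95 × 932 × 0.01120 = 302.2 m³/day.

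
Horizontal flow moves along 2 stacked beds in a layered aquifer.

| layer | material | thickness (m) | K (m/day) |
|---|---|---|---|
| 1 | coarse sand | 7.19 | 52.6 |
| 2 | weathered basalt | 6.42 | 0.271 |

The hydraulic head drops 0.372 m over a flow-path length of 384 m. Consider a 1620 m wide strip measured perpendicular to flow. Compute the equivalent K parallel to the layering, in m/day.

27.9

Flow is parallel to layering, so each bed carries its own Darcy discharge and the transmissivities add.
Σ(K_i·b_i) = 52.6×7.19 + 0.271×6.42 = 379.9 m²/day.
Total thickness b = 13.61 m, so K_eq = Σ(K_i·b_i)/b = 27.92 m/day.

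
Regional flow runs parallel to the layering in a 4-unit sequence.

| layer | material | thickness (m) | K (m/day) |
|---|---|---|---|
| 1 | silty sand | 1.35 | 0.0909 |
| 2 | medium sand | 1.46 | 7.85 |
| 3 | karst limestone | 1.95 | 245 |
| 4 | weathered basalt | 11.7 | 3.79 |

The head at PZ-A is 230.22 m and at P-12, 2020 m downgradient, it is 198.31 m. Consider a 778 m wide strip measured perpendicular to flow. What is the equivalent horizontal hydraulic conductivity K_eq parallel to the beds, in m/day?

Flow is parallel to layering, so each bed carries its own Darcy discharge and the transmissivities add.
Σ(K_i·b_i) = 0.0909×1.35 + 7.85×1.46 + 245×1.95 + 3.79×11.7 = 533.7 m²/day.
Total thickness b = 16.46 m, so K_eq = Σ(K_i·b_i)/b = 32.42 m/day.

32.4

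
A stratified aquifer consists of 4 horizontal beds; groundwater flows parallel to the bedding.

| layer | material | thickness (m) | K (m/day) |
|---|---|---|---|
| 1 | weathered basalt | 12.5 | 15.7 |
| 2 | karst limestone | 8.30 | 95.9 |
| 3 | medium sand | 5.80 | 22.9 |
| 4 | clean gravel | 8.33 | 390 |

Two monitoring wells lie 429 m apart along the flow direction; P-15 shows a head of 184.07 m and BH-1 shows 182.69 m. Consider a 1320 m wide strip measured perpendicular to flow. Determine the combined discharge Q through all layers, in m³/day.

Flow is parallel to layering, so each bed carries its own Darcy discharge and the transmissivities add.
Σ(K_i·b_i) = 15.7×12.5 + 95.9×8.30 + 22.9×5.80 + 390×8.33 = 4374 m²/day.
Hydraulic gradient i = (184.07 − 182.69) / 429 = 1.38 / 429 = 0.003217.
Q = Σ(K_i·b_i) · W · i = 4374 × 1320 × 0.003217 = 18572 m³/day.

18600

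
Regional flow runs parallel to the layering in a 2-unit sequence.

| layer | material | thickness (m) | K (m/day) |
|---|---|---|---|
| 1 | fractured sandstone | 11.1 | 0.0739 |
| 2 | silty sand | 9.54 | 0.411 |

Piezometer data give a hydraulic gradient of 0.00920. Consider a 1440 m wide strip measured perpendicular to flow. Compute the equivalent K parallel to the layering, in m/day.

0.230

Flow is parallel to layering, so each bed carries its own Darcy discharge and the transmissivities add.
Σ(K_i·b_i) = 0.0739×11.1 + 0.411×9.54 = 4.741 m²/day.
Total thickness b = 20.64 m, so K_eq = Σ(K_i·b_i)/b = 0.2297 m/day.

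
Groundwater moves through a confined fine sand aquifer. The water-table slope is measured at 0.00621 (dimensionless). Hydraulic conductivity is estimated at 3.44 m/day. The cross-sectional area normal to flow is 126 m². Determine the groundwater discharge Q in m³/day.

2.69

Hydraulic gradient i = 0.00621.
Darcy's law: Q = K · A · i = 3.440 × 126.0 × 0.006210 = 2.692 m³/day.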